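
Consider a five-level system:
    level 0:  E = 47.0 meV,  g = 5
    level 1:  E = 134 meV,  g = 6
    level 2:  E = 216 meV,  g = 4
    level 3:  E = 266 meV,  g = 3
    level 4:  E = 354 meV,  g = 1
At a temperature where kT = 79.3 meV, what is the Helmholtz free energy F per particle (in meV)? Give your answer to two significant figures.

-110 meV

Eᵢ/kT = 0.5927, 1.690, 2.724, 3.354, 4.464.
Z = Σ gᵢe^(−Eᵢ/kT) = 5·e^(−0.5927) + 6·e^(−1.690) + 4·e^(−2.724) + 3·e^(−3.354) + 1·e^(−4.464) = 2.764 + 1.107 + 0.2624 + 0.1048 + 0.01152 = 4.250.
F = −kT ln Z = −79.3 × ln(4.250) = −79.3 × 1.447 = -110 meV.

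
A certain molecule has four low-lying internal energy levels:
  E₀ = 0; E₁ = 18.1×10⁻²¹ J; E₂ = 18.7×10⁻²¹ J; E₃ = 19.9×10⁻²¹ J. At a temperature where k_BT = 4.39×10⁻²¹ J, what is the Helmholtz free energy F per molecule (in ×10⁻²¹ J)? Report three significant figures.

Eᵢ/kT = 0, 4.1230, 4.2597, 4.5330.
Z = Σ e^(−Eᵢ/kT) = e^(−0) + e^(−4.1230) + e^(−4.2597) + e^(−4.5330) = 1.0000 + 0.016196 + 0.014127 + 0.010748 = 1.0411.
F = −kT ln Z = −4.39 × ln(1.0411) = −4.39 × 0.040278 = -0.177 ×10⁻²¹ J.

-0.177 ×10⁻²¹ J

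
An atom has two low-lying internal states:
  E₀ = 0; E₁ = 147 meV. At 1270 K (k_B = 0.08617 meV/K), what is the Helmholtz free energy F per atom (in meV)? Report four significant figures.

-25.38 meV

k_BT = 0.08617 × 1270 K = 109.436 meV.
Eᵢ/kT = 0, 1.34325.
Z = Σ e^(−Eᵢ/kT) = e^(−0) + e^(−1.34325) = 1.00000 + 0.260996 = 1.26100.
F = −kT ln Z = −109.436 × ln(1.26100) = −109.436 × 0.231905 = -25.38 meV.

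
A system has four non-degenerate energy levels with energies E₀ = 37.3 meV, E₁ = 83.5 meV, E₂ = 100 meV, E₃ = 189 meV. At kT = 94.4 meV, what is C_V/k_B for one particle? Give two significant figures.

Eᵢ/kT = 0.3951, 0.8845, 1.059, 2.002.
Z = Σ e^(−Eᵢ/kT) = e^(−0.3951) + e^(−0.8845) + e^(−1.059) + e^(−2.002) = 0.6736 + 0.4129 + 0.3468 + 0.1351 = 1.568.
⟨E⟩ = 76.41 meV, ⟨E²⟩ = 7723 meV².
C_V/k_B = (⟨E²⟩ − ⟨E⟩²)/(kT)² = (7723 − 5838)/8911 = 0.21.

0.21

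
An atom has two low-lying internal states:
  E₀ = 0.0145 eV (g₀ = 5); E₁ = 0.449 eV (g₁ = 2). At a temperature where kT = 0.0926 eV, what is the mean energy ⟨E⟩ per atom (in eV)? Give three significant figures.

Eᵢ/kT = 0.15659, 4.8488.
Z = Σ gᵢe^(−Eᵢ/kT) = 5·e^(−0.15659) + 2·e^(−4.8488) = 4.2753 + 0.015676 = 4.2910.
⟨E⟩ = Σ Eᵢ gᵢe^(−Eᵢ/kT) / Z = (0.0145·4.2753 + 0.449·0.015676) / 4.2910 = 0.0161 eV.

0.0161 eV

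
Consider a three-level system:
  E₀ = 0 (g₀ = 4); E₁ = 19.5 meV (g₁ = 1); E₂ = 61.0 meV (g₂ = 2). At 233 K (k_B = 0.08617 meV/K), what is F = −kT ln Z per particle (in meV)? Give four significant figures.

-30.08 meV

k_BT = 0.08617 × 233 K = 20.0776 meV.
Eᵢ/kT = 0, 0.971232, 3.03821.
Z = Σ gᵢe^(−Eᵢ/kT) = 4·e^(−0) + 1·e^(−0.971232) + 2·e^(−3.03821) = 4.00000 + 0.378616 + 0.0958412 = 4.47446.
F = −kT ln Z = −20.0776 × ln(4.47446) = −20.0776 × 1.49839 = -30.08 meV.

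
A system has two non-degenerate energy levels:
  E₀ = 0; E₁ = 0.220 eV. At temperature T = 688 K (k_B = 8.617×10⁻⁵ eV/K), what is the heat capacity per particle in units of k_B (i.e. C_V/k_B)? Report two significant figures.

k_BT = 8.617×10⁻⁵ × 688 K = 0.05928 eV.
Eᵢ/kT = 0, 3.711.
Z = Σ e^(−Eᵢ/kT) = e^(−0) + e^(−3.711) = 1.000 + 0.02445 = 1.024.
⟨E⟩ = 0.005253 eV, ⟨E²⟩ = 0.001156 eV².
C_V/k_B = (⟨E²⟩ − ⟨E⟩²)/(kT)² = (0.001156 − 0.00002759)/0.003514 = 0.32.

0.32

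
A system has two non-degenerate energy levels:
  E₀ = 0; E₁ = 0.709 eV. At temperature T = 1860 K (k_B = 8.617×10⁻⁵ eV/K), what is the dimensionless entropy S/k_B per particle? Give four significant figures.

k_BT = 8.617×10⁻⁵ × 1860 K = 0.160276 eV.
Eᵢ/kT = 0, 4.42362.
Z = Σ e^(−Eᵢ/kT) = e^(−0) + e^(−4.42362) = 1.00000 + 0.0119907 = 1.01199.
⟨E⟩ = Σ EᵢPᵢ = 0.00840068 eV.
S/k_B = ln Z + ⟨E⟩/kT = ln(1.01199) + 0.00840068/0.160276 = 0.0119187 + 0.0524138 = 0.06433.

0.06433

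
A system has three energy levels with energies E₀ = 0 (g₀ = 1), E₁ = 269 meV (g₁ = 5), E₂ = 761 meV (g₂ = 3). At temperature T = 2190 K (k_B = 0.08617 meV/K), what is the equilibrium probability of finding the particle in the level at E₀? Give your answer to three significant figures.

k_BT = 0.08617 × 2190 K = 188.71 meV.
Eᵢ/kT = 0, 1.4255, 4.0326.
Z = Σ gᵢe^(−Eᵢ/kT) = 1·e^(−0) + 5·e^(−1.4255) + 3·e^(−4.0326) = 1.0000 + 1.2019 + 0.053185 = 2.2551.
P₀ = g₀ e^(−E₀/kT) / Z = 1.0000/2.2551 = 0.443.

0.443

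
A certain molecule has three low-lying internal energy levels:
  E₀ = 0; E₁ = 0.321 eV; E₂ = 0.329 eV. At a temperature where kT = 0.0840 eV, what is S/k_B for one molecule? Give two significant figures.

Eᵢ/kT = 0, 3.821, 3.917.
Z = Σ e^(−Eᵢ/kT) = e^(−0) + e^(−3.821) + e^(−3.917) = 1.000 + 0.02191 + 0.01990 = 1.042.
⟨E⟩ = Σ EᵢPᵢ = 0.01303 eV.
S/k_B = ln Z + ⟨E⟩/kT = ln(1.042) + 0.01303/0.0840 = 0.04114 + 0.1551 = 0.20.

0.20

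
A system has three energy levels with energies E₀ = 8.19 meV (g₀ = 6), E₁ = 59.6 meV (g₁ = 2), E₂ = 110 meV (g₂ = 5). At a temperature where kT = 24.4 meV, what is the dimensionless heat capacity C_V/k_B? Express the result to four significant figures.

0.3657

Eᵢ/kT = 0.335656, 2.44262, 4.50820.
Z = Σ gᵢe^(−Eᵢ/kT) = 6·e^(−0.335656) + 2·e^(−2.44262) + 5·e^(−4.50820) = 4.28921 + 0.173866 + 0.0550914 = 4.51817.
⟨E⟩ = 11.4097 meV, ⟨E²⟩ = 347.908 meV².
C_V/k_B = (⟨E²⟩ − ⟨E⟩²)/(kT)² = (347.908 − 130.181)/595.360 = 0.3657.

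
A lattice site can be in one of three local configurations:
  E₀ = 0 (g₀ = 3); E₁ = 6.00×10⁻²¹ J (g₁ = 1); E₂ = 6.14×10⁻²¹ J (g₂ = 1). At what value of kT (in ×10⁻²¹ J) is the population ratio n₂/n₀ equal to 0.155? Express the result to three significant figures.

8.02 ×10⁻²¹ J

n₂/n₀ = (g₂/g₀) exp[−(E₂−E₀)/kT] = 0.155.
⇒ (E₂−E₀)/kT = ln((1/3)/0.155) = ln(2.1505) = 0.76570.
kT = 6.14 ×10⁻²¹ J / 0.76570 = 8.02 ×10⁻²¹ J.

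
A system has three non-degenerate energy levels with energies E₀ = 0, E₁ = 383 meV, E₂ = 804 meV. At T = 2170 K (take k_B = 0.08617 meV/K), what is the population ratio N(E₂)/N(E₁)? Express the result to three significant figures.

k_BT = 0.08617 × 2170 K = 186.99 meV.
n₂/n₁ = exp[−(E₂−E₁)/kT] = exp(−(421 meV)/(186.99 meV)) = exp(-2.2515) = 0.105.

0.105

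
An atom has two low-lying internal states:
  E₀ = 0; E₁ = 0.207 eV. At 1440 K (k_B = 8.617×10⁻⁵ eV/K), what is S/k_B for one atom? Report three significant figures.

0.437

k_BT = 8.617×10⁻⁵ × 1440 K = 0.12408 eV.
Eᵢ/kT = 0, 1.6683.
Z = Σ e^(−Eᵢ/kT) = e^(−0) + e^(−1.6683) = 1.0000 + 0.18857 = 1.1886.
⟨E⟩ = Σ EᵢPᵢ = 0.032840 eV.
S/k_B = ln Z + ⟨E⟩/kT = ln(1.1886) + 0.032840/0.12408 = 0.17278 + 0.26467 = 0.437.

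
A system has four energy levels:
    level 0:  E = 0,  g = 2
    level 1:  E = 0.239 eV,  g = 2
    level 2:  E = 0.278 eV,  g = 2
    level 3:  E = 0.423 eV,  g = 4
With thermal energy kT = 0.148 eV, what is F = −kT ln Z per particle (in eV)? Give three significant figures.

-0.159 eV

Eᵢ/kT = 0, 1.6149, 1.8784, 2.8581.
Z = Σ gᵢe^(−Eᵢ/kT) = 2·e^(−0) + 2·e^(−1.6149) + 2·e^(−1.8784) + 4·e^(−2.8581) = 2.0000 + 0.39782 + 0.30567 + 0.22951 = 2.9330.
F = −kT ln Z = −0.148 × ln(2.9330) = −0.148 × 1.0760 = -0.159 eV.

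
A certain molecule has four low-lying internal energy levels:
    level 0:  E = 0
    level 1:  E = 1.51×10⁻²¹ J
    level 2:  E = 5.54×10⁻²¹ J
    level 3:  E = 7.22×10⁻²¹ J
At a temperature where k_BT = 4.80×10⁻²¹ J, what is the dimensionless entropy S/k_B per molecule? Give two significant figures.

Eᵢ/kT = 0, 0.3146, 1.154, 1.504.
Z = Σ e^(−Eᵢ/kT) = e^(−0) + e^(−0.3146) + e^(−1.154) + e^(−1.504) = 1.000 + 0.7301 + 0.3154 + 0.2222 = 2.268.
⟨E⟩ = Σ EᵢPᵢ = 1.964 ×10⁻²¹ J.
S/k_B = ln Z + ⟨E⟩/kT = ln(2.268) + 1.964/4.80 = 0.8189 + 0.4092 = 1.2.

1.2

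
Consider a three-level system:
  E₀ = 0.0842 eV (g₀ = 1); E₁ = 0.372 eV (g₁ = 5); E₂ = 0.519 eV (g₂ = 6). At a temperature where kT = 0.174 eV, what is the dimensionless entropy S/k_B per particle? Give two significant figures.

2.0

Eᵢ/kT = 0.4839, 2.138, 2.983.
Z = Σ gᵢe^(−Eᵢ/kT) = 1·e^(−0.4839) + 5·e^(−2.138) + 6·e^(−2.983) = 0.6164 + 0.5895 + 0.3038 = 1.510.
⟨E⟩ = Σ EᵢPᵢ = 0.2840 eV.
S/k_B = ln Z + ⟨E⟩/kT = ln(1.510) + 0.2840/0.174 = 0.4121 + 1.632 = 2.0.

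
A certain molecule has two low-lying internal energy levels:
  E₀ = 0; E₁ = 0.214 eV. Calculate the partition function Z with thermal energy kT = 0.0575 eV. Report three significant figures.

Eᵢ/kT = 0, 3.7217.
Z = Σ e^(−Eᵢ/kT) = e^(−0) + e^(−3.7217) = 1.0000 + 0.024193 = 1.0242.

Z = 1.02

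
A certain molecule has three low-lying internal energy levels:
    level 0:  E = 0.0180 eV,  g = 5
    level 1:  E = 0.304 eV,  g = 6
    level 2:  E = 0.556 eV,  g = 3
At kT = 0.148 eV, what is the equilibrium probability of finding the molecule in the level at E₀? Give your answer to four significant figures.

Eᵢ/kT = 0.121622, 2.05405, 3.75676.
Z = Σ gᵢe^(−Eᵢ/kT) = 5·e^(−0.121622) + 6·e^(−2.05405) + 3·e^(−3.75676) = 4.42742 + 0.769287 + 0.0700779 = 5.26678.
P₀ = g₀ e^(−E₀/kT) / Z = 4.42742/5.26678 = 0.8406.

0.8406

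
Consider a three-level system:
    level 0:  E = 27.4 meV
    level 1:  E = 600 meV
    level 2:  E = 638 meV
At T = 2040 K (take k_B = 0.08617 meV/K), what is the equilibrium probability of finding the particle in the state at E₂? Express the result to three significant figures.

0.0290

k_BT = 0.08617 × 2040 K = 175.79 meV.
Eᵢ/kT = 0.15587, 3.4132, 3.6293.
Z = Σ e^(−Eᵢ/kT) = e^(−0.15587) + e^(−3.4132) + e^(−3.6293) = 0.85567 + 0.032936 + 0.026535 = 0.91514.
P₂ = e^(−E₂/kT) / Z = 0.026535/0.91514 = 0.0290.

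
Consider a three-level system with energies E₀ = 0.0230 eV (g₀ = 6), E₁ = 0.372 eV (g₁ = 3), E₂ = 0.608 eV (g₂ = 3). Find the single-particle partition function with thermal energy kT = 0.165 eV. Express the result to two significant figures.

Eᵢ/kT = 0.1394, 2.255, 3.685.
Z = Σ gᵢe^(−Eᵢ/kT) = 6·e^(−0.1394) + 3·e^(−2.255) + 3·e^(−3.685) = 5.219 + 0.3146 + 0.07529 = 5.609.

Z = 5.6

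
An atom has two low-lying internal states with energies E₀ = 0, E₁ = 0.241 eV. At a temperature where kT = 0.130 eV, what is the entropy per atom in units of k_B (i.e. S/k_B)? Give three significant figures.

0.397

Eᵢ/kT = 0, 1.8538.
Z = Σ e^(−Eᵢ/kT) = e^(−0) + e^(−1.8538) = 1.0000 + 0.15664 = 1.1566.
⟨E⟩ = Σ EᵢPᵢ = 0.032639 eV.
S/k_B = ln Z + ⟨E⟩/kT = ln(1.1566) + 0.032639/0.130 = 0.14548 + 0.25107 = 0.397.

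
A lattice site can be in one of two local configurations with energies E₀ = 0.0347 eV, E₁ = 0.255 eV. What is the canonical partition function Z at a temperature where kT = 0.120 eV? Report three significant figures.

Eᵢ/kT = 0.28917, 2.1250.
Z = Σ e^(−Eᵢ/kT) = e^(−0.28917) + e^(−2.1250) = 0.74888 + 0.11943 = 0.86831.

Z = 0.868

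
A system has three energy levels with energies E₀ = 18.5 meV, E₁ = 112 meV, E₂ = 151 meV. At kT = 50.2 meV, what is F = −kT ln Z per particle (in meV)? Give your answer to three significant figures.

8.24 meV

Eᵢ/kT = 0.36853, 2.2311, 3.0080.
Z = Σ e^(−Eᵢ/kT) = e^(−0.36853) + e^(−2.2311) + e^(−3.0080) = 0.69175 + 0.10741 + 0.049390 = 0.84855.
F = −kT ln Z = −50.2 × ln(0.84855) = −50.2 × -0.16423 = 8.24 meV.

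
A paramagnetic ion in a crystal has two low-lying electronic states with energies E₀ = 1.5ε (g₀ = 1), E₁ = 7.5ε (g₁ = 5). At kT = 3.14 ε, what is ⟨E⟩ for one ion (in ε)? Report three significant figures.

Eᵢ/kT = 0.47771, 2.3885.
Z = Σ gᵢe^(−Eᵢ/kT) = 1·e^(−0.47771) + 5·e^(−2.3885) = 0.62020 + 0.45884 = 1.0790.
⟨E⟩ = Σ Eᵢ gᵢe^(−Eᵢ/kT) / Z = (1.5·0.62020 + 7.5·0.45884) / 1.0790 = 4.05 ε.

4.05 ε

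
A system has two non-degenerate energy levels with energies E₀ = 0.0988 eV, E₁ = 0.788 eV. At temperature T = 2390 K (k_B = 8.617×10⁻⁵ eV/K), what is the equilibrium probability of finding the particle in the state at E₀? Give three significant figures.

k_BT = 8.617×10⁻⁵ × 2390 K = 0.20595 eV.
Eᵢ/kT = 0.47973, 3.8262.
Z = Σ e^(−Eᵢ/kT) = e^(−0.47973) + e^(−3.8262) = 0.61895 + 0.021792 = 0.64074.
P₀ = e^(−E₀/kT) / Z = 0.61895/0.64074 = 0.966.

0.966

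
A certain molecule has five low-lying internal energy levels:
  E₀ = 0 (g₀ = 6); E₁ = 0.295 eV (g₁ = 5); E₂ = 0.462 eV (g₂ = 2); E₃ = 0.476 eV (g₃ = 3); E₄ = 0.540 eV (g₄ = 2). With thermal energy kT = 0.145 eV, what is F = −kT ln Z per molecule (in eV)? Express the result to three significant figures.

Eᵢ/kT = 0, 2.0345, 3.1862, 3.2828, 3.7241.
Z = Σ gᵢe^(−Eᵢ/kT) = 6·e^(−0) + 5·e^(−2.0345) + 2·e^(−3.1862) + 3·e^(−3.2828) + 2·e^(−3.7241) = 6.0000 + 0.65373 + 0.082657 + 0.11257 + 0.048270 = 6.8972.
F = −kT ln Z = −0.145 × ln(6.8972) = −0.145 × 1.9311 = -0.280 eV.

-0.280 eV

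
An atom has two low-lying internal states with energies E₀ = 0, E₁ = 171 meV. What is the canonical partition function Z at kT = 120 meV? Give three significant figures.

Z = 1.24

Eᵢ/kT = 0, 1.4250.
Z = Σ e^(−Eᵢ/kT) = e^(−0) + e^(−1.4250) = 1.0000 + 0.24051 = 1.2405.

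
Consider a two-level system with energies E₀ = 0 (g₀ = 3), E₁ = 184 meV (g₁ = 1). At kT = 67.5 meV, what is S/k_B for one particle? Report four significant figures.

Eᵢ/kT = 0, 2.72593.
Z = Σ gᵢe^(−Eᵢ/kT) = 3·e^(−0) + 1·e^(−2.72593) = 3.00000 + 0.0654853 = 3.06549.
⟨E⟩ = Σ EᵢPᵢ = 3.93063 meV.
S/k_B = ln Z + ⟨E⟩/kT = ln(3.06549) + 3.93063/67.5 = 1.12021 + 0.0582316 = 1.178.

1.178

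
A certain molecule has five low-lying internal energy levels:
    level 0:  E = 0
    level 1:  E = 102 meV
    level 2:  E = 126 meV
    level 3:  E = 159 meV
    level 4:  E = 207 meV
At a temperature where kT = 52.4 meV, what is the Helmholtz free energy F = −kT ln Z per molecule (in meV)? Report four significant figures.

-13.76 meV

Eᵢ/kT = 0, 1.94656, 2.40458, 3.03435, 3.95038.
Z = Σ e^(−Eᵢ/kT) = e^(−0) + e^(−1.94656) + e^(−2.40458) + e^(−3.03435) + e^(−3.95038) = 1.00000 + 0.142764 + 0.0903034 + 0.0481059 + 0.0192474 = 1.30042.
F = −kT ln Z = −52.4 × ln(1.30042) = −52.4 × 0.262687 = -13.76 meV.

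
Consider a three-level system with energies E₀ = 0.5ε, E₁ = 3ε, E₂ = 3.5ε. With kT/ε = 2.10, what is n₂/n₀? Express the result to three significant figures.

0.240

n₂/n₀ = exp[−(E₂−E₀)/kT] = exp(−(3.0ε)/(2.10ε)) = exp(-1.4286) = 0.240.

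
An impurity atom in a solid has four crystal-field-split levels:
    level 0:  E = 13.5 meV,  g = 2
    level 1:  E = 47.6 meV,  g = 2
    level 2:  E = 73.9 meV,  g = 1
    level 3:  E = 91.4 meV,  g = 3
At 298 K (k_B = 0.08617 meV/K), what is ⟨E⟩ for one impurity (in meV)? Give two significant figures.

k_BT = 0.08617 × 298 K = 25.68 meV.
Eᵢ/kT = 0.5257, 1.854, 2.878, 3.559.
Z = Σ gᵢe^(−Eᵢ/kT) = 2·e^(−0.5257) + 2·e^(−1.854) + 1·e^(−2.878) + 3·e^(−3.559) = 1.182 + 0.3132 + 0.05625 + 0.08540 = 1.637.
⟨E⟩ = Σ Eᵢ gᵢe^(−Eᵢ/kT) / Z = (13.5·1.182 + 47.6·0.3132 + 73.9·0.05625 + 91.4·0.08540) / 1.637 = 26 meV.

26 meV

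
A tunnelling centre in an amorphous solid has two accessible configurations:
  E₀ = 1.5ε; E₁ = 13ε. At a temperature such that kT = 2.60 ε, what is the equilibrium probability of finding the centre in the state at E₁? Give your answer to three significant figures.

Eᵢ/kT = 0.57692, 5.0000.
Z = Σ e^(−Eᵢ/kT) = e^(−0.57692) + e^(−5.0000) = 0.56163 + 0.0067379 = 0.56837.
P₁ = e^(−E₁/kT) / Z = 0.0067379/0.56837 = 0.0119.

0.0119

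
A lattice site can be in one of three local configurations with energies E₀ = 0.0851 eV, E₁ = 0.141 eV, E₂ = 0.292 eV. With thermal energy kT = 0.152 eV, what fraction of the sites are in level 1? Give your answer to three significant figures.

Eᵢ/kT = 0.55987, 0.92763, 1.9211.
Z = Σ e^(−Eᵢ/kT) = e^(−0.55987) + e^(−0.92763) + e^(−1.9211) = 0.57128 + 0.39549 + 0.14645 = 1.1132.
P₁ = e^(−E₁/kT) / Z = 0.39549/1.1132 = 0.355.

0.355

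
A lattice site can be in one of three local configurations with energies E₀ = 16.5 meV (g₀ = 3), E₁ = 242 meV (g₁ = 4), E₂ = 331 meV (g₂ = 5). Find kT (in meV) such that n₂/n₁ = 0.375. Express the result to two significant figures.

n₂/n₁ = (g₂/g₁) exp[−(E₂−E₁)/kT] = 0.375.
⇒ (E₂−E₁)/kT = ln((5/4)/0.375) = ln(3.333) = 1.204.
kT = 89 meV / 1.204 = 74 meV.

74 meV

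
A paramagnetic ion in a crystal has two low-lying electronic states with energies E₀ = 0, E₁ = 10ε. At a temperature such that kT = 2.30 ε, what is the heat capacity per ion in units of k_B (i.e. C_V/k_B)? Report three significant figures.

Eᵢ/kT = 0, 4.3478.
Z = Σ e^(−Eᵢ/kT) = e^(−0) + e^(−4.3478) = 1.0000 + 0.012935 = 1.0129.
⟨E⟩ = 0.12770 ε, ⟨E²⟩ = 1.2770 ε².
C_V/k_B = (⟨E²⟩ − ⟨E⟩²)/(kT)² = (1.2770 − 0.016307)/5.2900 = 0.238.

0.238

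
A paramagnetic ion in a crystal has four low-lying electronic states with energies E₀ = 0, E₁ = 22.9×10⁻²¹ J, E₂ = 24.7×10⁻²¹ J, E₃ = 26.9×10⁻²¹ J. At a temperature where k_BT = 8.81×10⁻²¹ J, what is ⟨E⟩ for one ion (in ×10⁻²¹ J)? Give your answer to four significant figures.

3.780 ×10⁻²¹ J

Eᵢ/kT = 0, 2.59932, 2.80363, 3.05335.
Z = Σ e^(−Eᵢ/kT) = e^(−0) + e^(−2.59932) + e^(−2.80363) + e^(−3.05335) = 1.00000 + 0.0743241 + 0.0605897 + 0.0472005 = 1.18211.
⟨E⟩ = Σ Eᵢ e^(−Eᵢ/kT) / Z = (0·1.00000 + 22.9·0.0743241 + 24.7·0.0605897 + 26.9·0.0472005) / 1.18211 = 3.780 ×10⁻²¹ J.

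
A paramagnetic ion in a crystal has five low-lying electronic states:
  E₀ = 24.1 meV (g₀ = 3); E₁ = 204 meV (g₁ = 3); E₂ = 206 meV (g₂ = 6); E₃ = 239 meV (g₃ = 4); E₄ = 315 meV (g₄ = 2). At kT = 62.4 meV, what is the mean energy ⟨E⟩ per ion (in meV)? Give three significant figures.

57.7 meV

Eᵢ/kT = 0.38622, 3.2692, 3.3013, 3.8301, 5.0481.
Z = Σ gᵢe^(−Eᵢ/kT) = 3·e^(−0.38622) + 3·e^(−3.2692) + 6·e^(−3.3013) + 4·e^(−3.8301) + 2·e^(−5.0481) = 2.0389 + 0.11411 + 0.22101 + 0.086830 + 0.012843 = 2.4737.
⟨E⟩ = Σ Eᵢ gᵢe^(−Eᵢ/kT) / Z = (24.1·2.0389 + 204·0.11411 + 206·0.22101 + 239·0.086830 + 315·0.012843) / 2.4737 = 57.7 meV.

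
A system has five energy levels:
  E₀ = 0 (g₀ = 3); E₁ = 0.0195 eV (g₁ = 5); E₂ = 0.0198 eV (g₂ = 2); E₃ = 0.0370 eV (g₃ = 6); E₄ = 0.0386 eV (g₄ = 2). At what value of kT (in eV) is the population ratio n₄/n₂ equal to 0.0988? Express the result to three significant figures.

n₄/n₂ = (g₄/g₂) exp[−(E₄−E₂)/kT] = 0.0988.
⇒ (E₄−E₂)/kT = ln((2/2)/0.0988) = ln(10.121) = 2.3146.
kT = 0.0188 eV / 2.3146 = 0.00812 eV.

0.00812 eV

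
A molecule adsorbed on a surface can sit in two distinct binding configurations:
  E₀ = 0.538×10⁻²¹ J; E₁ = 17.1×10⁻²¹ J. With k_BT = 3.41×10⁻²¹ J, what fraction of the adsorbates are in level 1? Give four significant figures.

Eᵢ/kT = 0.157771, 5.01466.
Z = Σ e^(−Eᵢ/kT) = e^(−0.157771) + e^(−5.01466) = 0.854045 + 0.00663989 = 0.860685.
P₁ = e^(−E₁/kT) / Z = 0.00663989/0.860685 = 0.007715.

0.007715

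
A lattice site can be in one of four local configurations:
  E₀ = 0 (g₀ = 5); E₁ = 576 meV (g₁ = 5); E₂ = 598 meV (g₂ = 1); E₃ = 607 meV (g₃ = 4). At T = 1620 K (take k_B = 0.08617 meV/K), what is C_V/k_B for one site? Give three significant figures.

0.492

k_BT = 0.08617 × 1620 K = 139.60 meV.
Eᵢ/kT = 0, 4.1261, 4.2837, 4.3481.
Z = Σ gᵢe^(−Eᵢ/kT) = 5·e^(−0) + 5·e^(−4.1261) + 1·e^(−4.2837) + 4·e^(−4.3481) = 5.0000 + 0.080729 + 0.013792 + 0.051725 = 5.1462.
⟨E⟩ = 16.739 meV, ⟨E²⟩ = 9866.3 meV².
C_V/k_B = (⟨E²⟩ − ⟨E⟩²)/(kT)² = (9866.3 − 280.19)/19488 = 0.492.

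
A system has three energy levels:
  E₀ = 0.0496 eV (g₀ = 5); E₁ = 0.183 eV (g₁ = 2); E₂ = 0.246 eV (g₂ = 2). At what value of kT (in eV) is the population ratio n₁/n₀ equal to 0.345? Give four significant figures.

0.9018 eV

n₁/n₀ = (g₁/g₀) exp[−(E₁−E₀)/kT] = 0.345.
⇒ (E₁−E₀)/kT = ln((2/5)/0.345) = ln(1.15942) = 0.147920.
kT = 0.1334 eV / 0.147920 = 0.9018 eV.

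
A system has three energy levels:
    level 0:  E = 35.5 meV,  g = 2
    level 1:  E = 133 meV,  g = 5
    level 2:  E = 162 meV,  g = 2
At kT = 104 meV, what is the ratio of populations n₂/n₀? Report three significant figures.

n₂/n₀ = (g₂/g₀) exp[−(E₂−E₀)/kT] = (2/2) × exp(−(126.5 meV)/(104 meV)) = (2/2) × exp(-1.2163) = 0.296.

0.296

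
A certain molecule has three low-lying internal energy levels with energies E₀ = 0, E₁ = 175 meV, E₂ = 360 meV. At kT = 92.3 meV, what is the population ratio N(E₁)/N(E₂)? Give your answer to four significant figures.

7.421

n₁/n₂ = exp[−(E₁−E₂)/kT] = exp(−(-185 meV)/(92.3 meV)) = exp(2.00433) = 7.421.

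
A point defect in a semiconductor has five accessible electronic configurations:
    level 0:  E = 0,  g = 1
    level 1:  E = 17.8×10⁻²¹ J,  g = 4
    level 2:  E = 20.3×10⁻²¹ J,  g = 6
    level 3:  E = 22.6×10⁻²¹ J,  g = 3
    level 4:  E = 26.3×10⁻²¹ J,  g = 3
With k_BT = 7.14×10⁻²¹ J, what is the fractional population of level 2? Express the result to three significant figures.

0.186

Eᵢ/kT = 0, 2.4930, 2.8431, 3.1653, 3.6835.
Z = Σ gᵢe^(−Eᵢ/kT) = 1·e^(−0) + 4·e^(−2.4930) + 6·e^(−2.8431) + 3·e^(−3.1653) + 3·e^(−3.6835) = 1.0000 + 0.33065 + 0.34947 + 0.12660 + 0.075405 = 1.8821.
P₂ = g₂ e^(−E₂/kT) / Z = 0.34947/1.8821 = 0.186.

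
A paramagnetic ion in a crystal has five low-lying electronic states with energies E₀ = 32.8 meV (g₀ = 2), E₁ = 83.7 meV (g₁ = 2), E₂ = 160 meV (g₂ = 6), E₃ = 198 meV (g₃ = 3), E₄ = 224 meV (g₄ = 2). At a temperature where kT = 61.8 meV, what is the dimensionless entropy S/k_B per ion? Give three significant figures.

2.17

Eᵢ/kT = 0.53074, 1.3544, 2.5890, 3.2039, 3.6246.
Z = Σ gᵢe^(−Eᵢ/kT) = 2·e^(−0.53074) + 2·e^(−1.3544) + 6·e^(−2.5890) + 3·e^(−3.2039) + 2·e^(−3.6246) = 1.1763 + 0.51620 + 0.45057 + 0.12181 + 0.053320 = 2.3182.
⟨E⟩ = Σ EᵢPᵢ = 81.935 meV.
S/k_B = ln Z + ⟨E⟩/kT = ln(2.3182) + 81.935/61.8 = 0.84079 + 1.3258 = 2.17.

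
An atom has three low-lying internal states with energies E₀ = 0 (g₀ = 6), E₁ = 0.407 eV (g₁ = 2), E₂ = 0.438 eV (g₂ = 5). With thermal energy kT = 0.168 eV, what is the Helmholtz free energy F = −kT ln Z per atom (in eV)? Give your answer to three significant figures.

-0.316 eV

Eᵢ/kT = 0, 2.4226, 2.6071.
Z = Σ gᵢe^(−Eᵢ/kT) = 6·e^(−0) + 2·e^(−2.4226) + 5·e^(−2.6071) = 6.0000 + 0.17738 + 0.36874 = 6.5461.
F = −kT ln Z = −0.168 × ln(6.5461) = −0.168 × 1.8789 = -0.316 eV.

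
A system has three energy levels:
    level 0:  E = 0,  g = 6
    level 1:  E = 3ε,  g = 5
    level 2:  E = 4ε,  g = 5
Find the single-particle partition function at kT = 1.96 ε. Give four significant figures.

Z = 7.732

Eᵢ/kT = 0, 1.53061, 2.04082.
Z = Σ gᵢe^(−Eᵢ/kT) = 6·e^(−0) + 5·e^(−1.53061) + 5·e^(−2.04082) = 6.00000 + 1.08202 + 0.649611 = 7.73163.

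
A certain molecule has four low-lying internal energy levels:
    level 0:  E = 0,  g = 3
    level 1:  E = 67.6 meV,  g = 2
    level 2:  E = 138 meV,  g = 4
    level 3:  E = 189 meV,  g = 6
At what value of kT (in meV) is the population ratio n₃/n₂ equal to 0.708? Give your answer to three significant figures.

n₃/n₂ = (g₃/g₂) exp[−(E₃−E₂)/kT] = 0.708.
⇒ (E₃−E₂)/kT = ln((6/4)/0.708) = ln(2.1186) = 0.75076.
kT = 51 meV / 0.75076 = 67.9 meV.

67.9 meV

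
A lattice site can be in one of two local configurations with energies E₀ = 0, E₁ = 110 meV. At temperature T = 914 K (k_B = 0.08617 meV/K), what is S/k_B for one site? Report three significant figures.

0.498

k_BT = 0.08617 × 914 K = 78.759 meV.
Eᵢ/kT = 0, 1.3967.
Z = Σ e^(−Eᵢ/kT) = e^(−0) + e^(−1.3967) = 1.0000 + 0.24741 = 1.2474.
⟨E⟩ = Σ EᵢPᵢ = 21.817 meV.
S/k_B = ln Z + ⟨E⟩/kT = ln(1.2474) + 21.817/78.759 = 0.22106 + 0.27701 = 0.498.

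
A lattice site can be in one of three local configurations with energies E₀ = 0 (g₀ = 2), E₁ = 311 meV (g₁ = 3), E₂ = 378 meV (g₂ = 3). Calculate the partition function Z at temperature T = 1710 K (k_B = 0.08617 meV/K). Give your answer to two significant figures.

k_BT = 0.08617 × 1710 K = 147.4 meV.
Eᵢ/kT = 0, 2.110, 2.564.
Z = Σ gᵢe^(−Eᵢ/kT) = 2·e^(−0) + 3·e^(−2.110) + 3·e^(−2.564) = 2.000 + 0.3637 + 0.2310 = 2.595.

Z = 2.6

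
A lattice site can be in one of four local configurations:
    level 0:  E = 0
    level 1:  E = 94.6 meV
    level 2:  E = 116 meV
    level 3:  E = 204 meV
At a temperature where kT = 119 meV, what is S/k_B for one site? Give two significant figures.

1.2

Eᵢ/kT = 0, 0.7950, 0.9748, 1.714.
Z = Σ e^(−Eᵢ/kT) = e^(−0) + e^(−0.7950) + e^(−0.9748) + e^(−1.714) = 1.000 + 0.4516 + 0.3773 + 0.1801 = 2.009.
⟨E⟩ = Σ EᵢPᵢ = 61.34 meV.
S/k_B = ln Z + ⟨E⟩/kT = ln(2.009) + 61.34/119 = 0.6976 + 0.5155 = 1.2.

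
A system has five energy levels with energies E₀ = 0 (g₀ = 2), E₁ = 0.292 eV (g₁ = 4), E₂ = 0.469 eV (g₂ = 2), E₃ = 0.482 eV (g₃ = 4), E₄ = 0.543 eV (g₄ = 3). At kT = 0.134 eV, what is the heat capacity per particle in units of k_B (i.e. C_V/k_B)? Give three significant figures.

Eᵢ/kT = 0, 2.1791, 3.5000, 3.5970, 4.0522.
Z = Σ gᵢe^(−Eᵢ/kT) = 2·e^(−0) + 4·e^(−2.1791) + 2·e^(−3.5000) + 4·e^(−3.5970) + 3·e^(−4.0522) = 2.0000 + 0.45257 + 0.060395 + 0.10962 + 0.052152 = 2.6747.
⟨E⟩ = 0.090340 eV, ⟨E²⟩ = 0.034664 eV².
C_V/k_B = (⟨E²⟩ − ⟨E⟩²)/(kT)² = (0.034664 − 0.0081613)/0.017956 = 1.48.

1.48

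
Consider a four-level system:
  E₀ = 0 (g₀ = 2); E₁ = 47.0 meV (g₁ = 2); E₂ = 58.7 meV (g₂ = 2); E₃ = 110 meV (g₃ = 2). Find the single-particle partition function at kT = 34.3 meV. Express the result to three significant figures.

Z = 2.95

Eᵢ/kT = 0, 1.3703, 1.7114, 3.2070.
Z = Σ gᵢe^(−Eᵢ/kT) = 2·e^(−0) + 2·e^(−1.3703) + 2·e^(−1.7114) + 2·e^(−3.2070) = 2.0000 + 0.50806 + 0.36123 + 0.080956 = 2.9502.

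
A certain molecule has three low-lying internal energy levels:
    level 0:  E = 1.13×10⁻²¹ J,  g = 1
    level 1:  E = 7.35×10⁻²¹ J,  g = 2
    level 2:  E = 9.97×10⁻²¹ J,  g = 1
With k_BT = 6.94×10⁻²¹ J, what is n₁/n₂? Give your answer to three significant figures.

2.92

n₁/n₂ = (g₁/g₂) exp[−(E₁−E₂)/kT] = (2/1) × exp(−(-2.62 ×10⁻²¹ J)/(6.94 ×10⁻²¹ J)) = (2/1) × exp(0.37752) = 2.92.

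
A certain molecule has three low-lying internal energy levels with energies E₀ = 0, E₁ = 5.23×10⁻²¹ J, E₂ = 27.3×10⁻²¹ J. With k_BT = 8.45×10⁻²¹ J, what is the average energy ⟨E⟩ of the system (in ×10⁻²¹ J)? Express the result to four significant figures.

Eᵢ/kT = 0, 0.618935, 3.23077.
Z = Σ e^(−Eᵢ/kT) = e^(−0) + e^(−0.618935) + e^(−3.23077) = 1.00000 + 0.538518 + 0.0395271 = 1.57805.
⟨E⟩ = Σ Eᵢ e^(−Eᵢ/kT) / Z = (0·1.00000 + 5.23·0.538518 + 27.3·0.0395271) / 1.57805 = 2.469 ×10⁻²¹ J.

2.469 ×10⁻²¹ J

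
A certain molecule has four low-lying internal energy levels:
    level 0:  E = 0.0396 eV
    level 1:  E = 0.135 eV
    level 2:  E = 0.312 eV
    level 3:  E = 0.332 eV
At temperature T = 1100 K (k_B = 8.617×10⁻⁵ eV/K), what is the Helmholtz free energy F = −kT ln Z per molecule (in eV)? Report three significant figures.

k_BT = 8.617×10⁻⁵ × 1100 K = 0.094787 eV.
Eᵢ/kT = 0.41778, 1.4242, 3.2916, 3.5026.
Z = Σ e^(−Eᵢ/kT) = e^(−0.41778) + e^(−1.4242) + e^(−3.2916) + e^(−3.5026) = 0.65851 + 0.24070 + 0.037194 + 0.030119 = 0.96652.
F = −kT ln Z = −0.094787 × ln(0.96652) = −0.094787 × -0.034053 = 0.00323 eV.

0.00323 eV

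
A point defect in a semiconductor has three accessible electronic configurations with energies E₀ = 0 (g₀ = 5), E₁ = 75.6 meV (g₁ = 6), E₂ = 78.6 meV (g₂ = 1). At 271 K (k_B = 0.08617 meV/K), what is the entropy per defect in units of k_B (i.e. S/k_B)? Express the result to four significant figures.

1.829

k_BT = 0.08617 × 271 K = 23.3521 meV.
Eᵢ/kT = 0, 3.23740, 3.36586.
Z = Σ gᵢe^(−Eᵢ/kT) = 5·e^(−0) + 6·e^(−3.23740) + 1·e^(−3.36586) = 5.00000 + 0.235595 + 0.0345323 = 5.27013.
⟨E⟩ = Σ EᵢPᵢ = 3.89463 meV.
S/k_B = ln Z + ⟨E⟩/kT = ln(5.27013) + 3.89463/23.3521 = 1.66206 + 0.166779 = 1.829.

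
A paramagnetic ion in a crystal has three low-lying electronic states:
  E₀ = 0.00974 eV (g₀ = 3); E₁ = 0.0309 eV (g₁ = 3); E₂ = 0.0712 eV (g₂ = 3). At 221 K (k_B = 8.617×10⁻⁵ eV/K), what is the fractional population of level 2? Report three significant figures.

k_BT = 8.617×10⁻⁵ × 221 K = 0.019044 eV.
Eᵢ/kT = 0.51145, 1.6226, 3.7387.
Z = Σ gᵢe^(−Eᵢ/kT) = 3·e^(−0.51145) + 3·e^(−1.6226) + 3·e^(−3.7387) = 1.7989 + 0.59215 + 0.071355 = 2.4624.
P₂ = g₂ e^(−E₂/kT) / Z = 0.071355/2.4624 = 0.0290.

0.0290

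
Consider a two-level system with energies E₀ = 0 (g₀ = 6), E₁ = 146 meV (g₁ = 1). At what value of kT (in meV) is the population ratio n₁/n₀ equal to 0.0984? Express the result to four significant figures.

n₁/n₀ = (g₁/g₀) exp[−(E₁−E₀)/kT] = 0.0984.
⇒ (E₁−E₀)/kT = ln((1/6)/0.0984) = ln(1.69377) = 0.526957.
kT = 146 meV / 0.526957 = 277.1 meV.

277.1 meV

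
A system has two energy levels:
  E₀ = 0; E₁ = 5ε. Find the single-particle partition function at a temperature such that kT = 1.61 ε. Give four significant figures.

Eᵢ/kT = 0, 3.10559.
Z = Σ e^(−Eᵢ/kT) = e^(−0) + e^(−3.10559) = 1.00000 + 0.0447981 = 1.04480.

Z = 1.045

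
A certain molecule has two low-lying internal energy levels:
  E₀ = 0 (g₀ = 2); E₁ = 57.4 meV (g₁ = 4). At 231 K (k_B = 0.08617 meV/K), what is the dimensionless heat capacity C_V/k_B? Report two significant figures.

0.75

k_BT = 0.08617 × 231 K = 19.91 meV.
Eᵢ/kT = 0, 2.883.
Z = Σ gᵢe^(−Eᵢ/kT) = 2·e^(−0) + 4·e^(−2.883) = 2.000 + 0.2239 = 2.224.
⟨E⟩ = 5.779 meV, ⟨E²⟩ = 331.7 meV².
C_V/k_B = (⟨E²⟩ − ⟨E⟩²)/(kT)² = (331.7 − 33.40)/396.4 = 0.75.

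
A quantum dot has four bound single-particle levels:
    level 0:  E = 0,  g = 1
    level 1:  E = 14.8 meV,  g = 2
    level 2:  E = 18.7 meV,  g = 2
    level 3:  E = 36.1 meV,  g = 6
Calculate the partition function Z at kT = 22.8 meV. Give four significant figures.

Eᵢ/kT = 0, 0.649123, 0.820175, 1.58333.
Z = Σ gᵢe^(−Eᵢ/kT) = 1·e^(−0) + 2·e^(−0.649123) + 2·e^(−0.820175) + 6·e^(−1.58333) = 1.00000 + 1.04501 + 0.880709 + 1.23174 = 4.15746.

Z = 4.157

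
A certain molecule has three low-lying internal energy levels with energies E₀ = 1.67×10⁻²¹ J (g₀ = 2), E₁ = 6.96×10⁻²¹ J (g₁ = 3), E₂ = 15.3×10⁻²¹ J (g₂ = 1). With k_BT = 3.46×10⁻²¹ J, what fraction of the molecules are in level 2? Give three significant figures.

0.00729

Eᵢ/kT = 0.48266, 2.0116, 4.4220.
Z = Σ gᵢe^(−Eᵢ/kT) = 2·e^(−0.48266) + 3·e^(−2.0116) + 1·e^(−4.4220) = 1.2343 + 0.40132 + 0.012010 = 1.6476.
P₂ = g₂ e^(−E₂/kT) / Z = 0.012010/1.6476 = 0.00729.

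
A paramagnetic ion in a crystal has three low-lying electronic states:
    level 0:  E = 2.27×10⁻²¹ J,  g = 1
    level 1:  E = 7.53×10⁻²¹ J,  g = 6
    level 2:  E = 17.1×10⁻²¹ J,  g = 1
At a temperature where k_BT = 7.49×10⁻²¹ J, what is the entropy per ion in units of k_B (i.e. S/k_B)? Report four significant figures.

1.988

Eᵢ/kT = 0.303071, 1.00534, 2.28304.
Z = Σ gᵢe^(−Eᵢ/kT) = 1·e^(−0.303071) + 6·e^(−1.00534) + 1·e^(−2.28304) = 0.738547 + 2.19552 + 0.101974 = 3.03604.
⟨E⟩ = Σ EᵢPᵢ = 6.57189 ×10⁻²¹ J.
S/k_B = ln Z + ⟨E⟩/kT = ln(3.03604) + 6.57189/7.49 = 1.11055 + 0.877422 = 1.988.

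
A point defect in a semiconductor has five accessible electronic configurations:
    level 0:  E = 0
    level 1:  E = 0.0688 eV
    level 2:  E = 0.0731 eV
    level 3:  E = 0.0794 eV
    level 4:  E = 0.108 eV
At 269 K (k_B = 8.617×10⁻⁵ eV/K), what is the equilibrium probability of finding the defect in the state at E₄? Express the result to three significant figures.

0.00834

k_BT = 8.617×10⁻⁵ × 269 K = 0.023180 eV.
Eᵢ/kT = 0, 2.9681, 3.1536, 3.4254, 4.6592.
Z = Σ e^(−Eᵢ/kT) = e^(−0) + e^(−2.9681) + e^(−3.1536) + e^(−3.4254) + e^(−4.6592) = 1.0000 + 0.051401 + 0.042698 + 0.032536 + 0.0094740 = 1.1361.
P₄ = e^(−E₄/kT) / Z = 0.0094740/1.1361 = 0.00834.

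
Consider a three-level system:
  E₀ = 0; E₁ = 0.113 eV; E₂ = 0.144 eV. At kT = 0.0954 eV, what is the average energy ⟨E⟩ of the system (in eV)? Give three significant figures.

Eᵢ/kT = 0, 1.1845, 1.5094.
Z = Σ e^(−Eᵢ/kT) = e^(−0) + e^(−1.1845) + e^(−1.5094) = 1.0000 + 0.30590 + 0.22104 = 1.5269.
⟨E⟩ = Σ Eᵢ e^(−Eᵢ/kT) / Z = (0·1.0000 + 0.113·0.30590 + 0.144·0.22104) / 1.5269 = 0.0435 eV.

0.0435 eV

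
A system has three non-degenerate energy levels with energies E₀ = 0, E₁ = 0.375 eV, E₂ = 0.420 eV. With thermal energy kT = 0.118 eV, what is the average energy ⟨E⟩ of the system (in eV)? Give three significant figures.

0.0258 eV

Eᵢ/kT = 0, 3.1780, 3.5593.
Z = Σ e^(−Eᵢ/kT) = e^(−0) + e^(−3.1780) + e^(−3.5593) = 1.0000 + 0.041669 + 0.028459 = 1.0701.
⟨E⟩ = Σ Eᵢ e^(−Eᵢ/kT) / Z = (0·1.0000 + 0.375·0.041669 + 0.420·0.028459) / 1.0701 = 0.0258 eV.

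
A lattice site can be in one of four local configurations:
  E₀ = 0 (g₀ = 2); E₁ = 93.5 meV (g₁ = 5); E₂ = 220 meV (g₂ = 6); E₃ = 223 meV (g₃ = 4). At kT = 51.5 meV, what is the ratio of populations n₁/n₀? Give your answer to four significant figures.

0.4069

n₁/n₀ = (g₁/g₀) exp[−(E₁−E₀)/kT] = (5/2) × exp(−(93.5 meV)/(51.5 meV)) = (5/2) × exp(-1.81553) = 0.4069.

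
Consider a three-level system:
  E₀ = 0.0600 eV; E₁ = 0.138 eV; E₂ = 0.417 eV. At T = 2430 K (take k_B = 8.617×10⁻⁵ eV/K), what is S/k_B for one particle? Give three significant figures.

0.929

k_BT = 8.617×10⁻⁵ × 2430 K = 0.20939 eV.
Eᵢ/kT = 0.28655, 0.65906, 1.9915.
Z = Σ e^(−Eᵢ/kT) = e^(−0.28655) + e^(−0.65906) + e^(−1.9915) = 0.75085 + 0.51734 + 0.13649 = 1.4047.
⟨E⟩ = Σ EᵢPᵢ = 0.12341 eV.
S/k_B = ln Z + ⟨E⟩/kT = ln(1.4047) + 0.12341/0.20939 = 0.33982 + 0.58938 = 0.929.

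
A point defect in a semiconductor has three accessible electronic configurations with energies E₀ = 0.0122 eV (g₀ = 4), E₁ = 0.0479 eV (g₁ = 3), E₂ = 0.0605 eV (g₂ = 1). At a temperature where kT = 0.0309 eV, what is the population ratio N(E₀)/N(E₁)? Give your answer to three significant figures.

n₀/n₁ = (g₀/g₁) exp[−(E₀−E₁)/kT] = (4/3) × exp(−(-0.0357 eV)/(0.0309 eV)) = (4/3) × exp(1.1553) = 4.23.

4.23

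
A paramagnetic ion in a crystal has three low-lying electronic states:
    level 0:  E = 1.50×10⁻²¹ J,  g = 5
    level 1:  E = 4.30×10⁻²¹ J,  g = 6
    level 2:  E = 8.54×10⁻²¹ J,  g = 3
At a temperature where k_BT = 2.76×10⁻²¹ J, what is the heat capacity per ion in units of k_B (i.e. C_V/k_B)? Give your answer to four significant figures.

0.3645

Eᵢ/kT = 0.543478, 1.55797, 3.09420.
Z = Σ gᵢe^(−Eᵢ/kT) = 5·e^(−0.543478) + 6·e^(−1.55797) + 3·e^(−3.09420) = 2.90362 + 1.26338 + 0.135934 = 4.30293.
⟨E⟩ = 2.54451, ⟨E²⟩ = 9.25112.
C_V/k_B = (⟨E²⟩ − ⟨E⟩²)/(kT)² = (9.25112 − 6.47453)/7.61760 = 0.3645.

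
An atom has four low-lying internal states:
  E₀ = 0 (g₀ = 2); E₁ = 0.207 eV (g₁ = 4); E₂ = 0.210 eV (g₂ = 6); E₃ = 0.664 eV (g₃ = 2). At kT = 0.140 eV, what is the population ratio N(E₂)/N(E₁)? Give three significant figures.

n₂/n₁ = (g₂/g₁) exp[−(E₂−E₁)/kT] = (6/4) × exp(−(0.003 eV)/(0.140 eV)) = (6/4) × exp(-0.021429) = 1.47.

1.47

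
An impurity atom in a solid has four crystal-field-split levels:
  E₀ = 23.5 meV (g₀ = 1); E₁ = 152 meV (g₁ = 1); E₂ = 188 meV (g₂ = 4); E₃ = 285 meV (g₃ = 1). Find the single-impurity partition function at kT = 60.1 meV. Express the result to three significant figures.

Eᵢ/kT = 0.39101, 2.5291, 3.1281, 4.7421.
Z = Σ gᵢe^(−Eᵢ/kT) = 1·e^(−0.39101) + 1·e^(−2.5291) + 4·e^(−3.1281) + 1·e^(−4.7421) = 0.67637 + 0.079731 + 0.17520 + 0.0087203 = 0.94002.

Z = 0.940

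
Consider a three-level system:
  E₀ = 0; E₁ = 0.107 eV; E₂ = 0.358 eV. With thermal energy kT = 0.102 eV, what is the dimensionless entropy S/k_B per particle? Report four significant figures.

0.6645

Eᵢ/kT = 0, 1.04902, 3.50980.
Z = Σ e^(−Eᵢ/kT) = e^(−0) + e^(−1.04902) + e^(−3.50980) = 1.00000 + 0.350281 + 0.0299029 = 1.38018.
⟨E⟩ = Σ EᵢPᵢ = 0.0349123 eV.
S/k_B = ln Z + ⟨E⟩/kT = ln(1.38018) + 0.0349123/0.102 = 0.322214 + 0.342277 = 0.6645.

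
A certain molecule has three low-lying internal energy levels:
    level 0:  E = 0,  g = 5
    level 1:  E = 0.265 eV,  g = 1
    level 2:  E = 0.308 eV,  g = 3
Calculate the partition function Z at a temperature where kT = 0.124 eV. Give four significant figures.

Eᵢ/kT = 0, 2.13710, 2.48387.
Z = Σ gᵢe^(−Eᵢ/kT) = 5·e^(−0) + 1·e^(−2.13710) + 3·e^(−2.48387) = 5.00000 + 0.117997 + 0.250259 = 5.36826.

Z = 5.368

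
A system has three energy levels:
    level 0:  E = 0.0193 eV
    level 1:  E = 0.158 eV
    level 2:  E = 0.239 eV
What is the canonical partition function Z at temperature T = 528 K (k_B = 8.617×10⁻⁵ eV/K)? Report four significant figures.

k_BT = 8.617×10⁻⁵ × 528 K = 0.0454978 eV.
Eᵢ/kT = 0.424196, 3.47270, 5.25300.
Z = Σ e^(−Eᵢ/kT) = e^(−0.424196) + e^(−3.47270) + e^(−5.25300) = 0.654296 + 0.0310331 + 0.00523180 = 0.690561.

Z = 0.6906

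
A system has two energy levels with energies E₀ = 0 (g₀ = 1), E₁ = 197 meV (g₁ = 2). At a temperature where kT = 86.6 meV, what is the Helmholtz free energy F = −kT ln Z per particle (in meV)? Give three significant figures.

Eᵢ/kT = 0, 2.2748.
Z = Σ gᵢe^(−Eᵢ/kT) = 1·e^(−0) + 2·e^(−2.2748) = 1.0000 + 0.20563 = 1.2056.
F = −kT ln Z = −86.6 × ln(1.2056) = −86.6 × 0.18698 = -16.2 meV.

-16.2 meV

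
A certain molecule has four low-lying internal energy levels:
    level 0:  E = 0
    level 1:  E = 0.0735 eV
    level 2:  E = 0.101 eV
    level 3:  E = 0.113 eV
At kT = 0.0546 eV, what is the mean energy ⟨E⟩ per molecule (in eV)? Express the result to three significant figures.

0.0319 eV

Eᵢ/kT = 0, 1.3462, 1.8498, 2.0696.
Z = Σ e^(−Eᵢ/kT) = e^(−0) + e^(−1.3462) + e^(−1.8498) + e^(−2.0696) = 1.0000 + 0.26023 + 0.15727 + 0.12624 = 1.5437.
⟨E⟩ = Σ Eᵢ e^(−Eᵢ/kT) / Z = (0·1.0000 + 0.0735·0.26023 + 0.101·0.15727 + 0.113·0.12624) / 1.5437 = 0.0319 eV.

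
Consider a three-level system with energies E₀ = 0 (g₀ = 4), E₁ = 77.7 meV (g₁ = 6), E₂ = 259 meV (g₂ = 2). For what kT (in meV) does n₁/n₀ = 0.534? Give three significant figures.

n₁/n₀ = (g₁/g₀) exp[−(E₁−E₀)/kT] = 0.534.
⇒ (E₁−E₀)/kT = ln((6/4)/0.534) = ln(2.8090) = 1.0328.
kT = 77.7 meV / 1.0328 = 75.2 meV.

75.2 meV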